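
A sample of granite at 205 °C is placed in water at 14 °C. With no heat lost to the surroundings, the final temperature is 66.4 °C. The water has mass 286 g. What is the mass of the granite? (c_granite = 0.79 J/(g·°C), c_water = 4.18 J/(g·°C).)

|Q_granite| = |Q_water|:
m·0.79·(205 − 66.4) = 286·4.18·(66.4 − 14)
109.49 m = 62643  ⇒  m ≈ 572.1 g

m ≈ 572 g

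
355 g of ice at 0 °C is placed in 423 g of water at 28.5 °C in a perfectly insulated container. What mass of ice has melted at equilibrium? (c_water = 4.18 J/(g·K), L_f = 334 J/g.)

Heat available from the water dropping to 0 °C: 423×4.18×28.5 = 50392 J.
To melt every bit of ice: 355×334 = 118570 J.
50392 J < 118570 J, so only part of the ice melts and the system sits at 0 °C.
Mass melted = 50392/334 ≈ 150.9 g.

m_melted ≈ 151 g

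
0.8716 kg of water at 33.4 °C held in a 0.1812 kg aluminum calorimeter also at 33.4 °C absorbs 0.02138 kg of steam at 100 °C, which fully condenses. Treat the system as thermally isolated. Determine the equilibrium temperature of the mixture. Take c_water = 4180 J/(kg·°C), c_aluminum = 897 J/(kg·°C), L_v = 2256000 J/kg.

Energy balance with sensible and latent terms:
condense steam: −0.02138×2256000 = −48233
  condensed water 100 °C→T: 89.37(T − 100)
  original water: 3643.3(T − 33.4)
  cup: 162.54(T − 33.4)
3895.2 T = 48233 + 8936.8 + 127115 = 184285
T ≈ 47.31 °C — below 100 °C, confirming all the steam condensed.

T_f ≈ 47.3 °C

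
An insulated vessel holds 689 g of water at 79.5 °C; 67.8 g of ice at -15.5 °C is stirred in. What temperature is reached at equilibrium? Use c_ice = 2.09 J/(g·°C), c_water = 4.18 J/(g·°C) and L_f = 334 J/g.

T_f ≈ 64.5 °C

Sum of m c ΔT and latent-heat terms is zero:
warm ice to 0 °C: 67.8×2.09×(0 − (-15.5)) = 2196.4; latent heat to melt: 67.8×334 = 22645; warm the meltwater: 283.4 T; water cools: 689×4.18×(T − 79.5) = 2880(T − 79.5)
3163.4 T = 228962 − 24842 = 204120
T ≈ 64.53 °C — above 0 °C, consistent with complete melting.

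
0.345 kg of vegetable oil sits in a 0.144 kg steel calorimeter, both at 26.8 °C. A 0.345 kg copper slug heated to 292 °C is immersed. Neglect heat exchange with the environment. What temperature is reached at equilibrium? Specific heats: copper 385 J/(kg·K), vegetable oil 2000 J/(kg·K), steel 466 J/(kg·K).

T_f ≈ 66.4 °C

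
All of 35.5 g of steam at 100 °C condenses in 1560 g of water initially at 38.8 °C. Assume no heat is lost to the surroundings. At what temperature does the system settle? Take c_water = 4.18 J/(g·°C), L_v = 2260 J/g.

T_f ≈ 52.2 °C

Conservation of energy gives ΣQ = 0:
latent heat released on condensation: 35.5×2260 = 80230
  condensed water 100 °C→T: 148.39(T − 100)
  original water: 6520.8(T − 38.8)
6669.2 T = 80230 + 14839 + 253007 = 348076
T ≈ 52.19 °C, under the boiling point, so the assumption holds.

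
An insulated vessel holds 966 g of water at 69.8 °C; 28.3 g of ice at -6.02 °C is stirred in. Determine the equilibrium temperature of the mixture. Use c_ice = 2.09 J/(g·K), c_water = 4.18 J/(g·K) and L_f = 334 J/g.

T_f ≈ 65.5 °C

Sum of m c ΔT and latent-heat terms is zero:
ice -6.02→0 °C: 28.3×2.09×6.02 = 356.06; melt ice: 28.3×334 = 9452.2; meltwater 0→T: 28.3×4.18×T = 118.29 T; water: 4037.9(T − 69.8)
4156.2 T = 281844 − 9808.3 = 272036
T ≈ 65.45 °C. Since T > 0 °C, the all-ice-melts assumption holds.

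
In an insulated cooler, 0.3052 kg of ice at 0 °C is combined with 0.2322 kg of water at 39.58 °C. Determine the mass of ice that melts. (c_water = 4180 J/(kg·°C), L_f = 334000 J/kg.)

Heat available from the water dropping to 0 °C: 0.2322×4180×39.58 = 38416 J.
Fully melting the ice requires m_ice L_f = 0.3052×334000 = 101937 J.
38416 J < 101937 J, so only part of the ice melts and the system sits at 0 °C.
Mass melted = 38416/334000 ≈ 0.115 kg.

m_melted ≈ 0.115 kg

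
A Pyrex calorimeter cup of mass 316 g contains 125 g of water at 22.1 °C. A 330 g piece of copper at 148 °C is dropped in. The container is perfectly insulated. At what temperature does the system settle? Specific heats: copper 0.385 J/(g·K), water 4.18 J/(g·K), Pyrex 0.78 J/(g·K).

T_f ≈ 40.0 °C

T_f is the heat-capacity-weighted average of the initial temperatures:
T_f = (127.05×148 + 522.5×22.1 + 246.48×22.1) / (127.05 + 522.5 + 246.48)
    = 35798 / 896.03 ≈ 39.95 °C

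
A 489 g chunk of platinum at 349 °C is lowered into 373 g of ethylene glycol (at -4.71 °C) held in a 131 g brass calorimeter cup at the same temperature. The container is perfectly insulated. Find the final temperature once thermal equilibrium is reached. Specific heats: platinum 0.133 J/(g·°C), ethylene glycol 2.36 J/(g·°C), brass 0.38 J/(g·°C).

T_f ≈ 18.4 °C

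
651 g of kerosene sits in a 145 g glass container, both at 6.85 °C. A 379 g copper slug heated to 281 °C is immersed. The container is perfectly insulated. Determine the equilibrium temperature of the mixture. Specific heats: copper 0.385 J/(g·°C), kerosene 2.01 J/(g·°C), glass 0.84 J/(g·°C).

T_f ≈ 32.2 °C

Setting the total heat transfer to zero:
379*0.385*(T − 281) + 651*2.01*(T − 6.85) + 145*0.84*(T − 6.85) = 0
145.91(T − 281) + 1308.5(T − 6.85) + 121.8(T − 6.85) = 0
(145.91 + 1308.5 + 121.8) T = 145.91*281 + 1308.5*6.85 + 121.8*6.85
T = 50800 / 1576.2 = 32.2 °C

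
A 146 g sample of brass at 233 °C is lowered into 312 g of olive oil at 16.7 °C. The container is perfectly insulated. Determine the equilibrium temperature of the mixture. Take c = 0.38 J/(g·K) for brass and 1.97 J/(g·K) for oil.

T_f ≈ 34.6 °C

With ΣQ=0 the equilibrium temperature is the m·c-weighted mean:
T_f = (55.48*233 + 614.64*16.7) / (55.48 + 614.64)
    = 23191 / 670.12 ≈ 34.61 °C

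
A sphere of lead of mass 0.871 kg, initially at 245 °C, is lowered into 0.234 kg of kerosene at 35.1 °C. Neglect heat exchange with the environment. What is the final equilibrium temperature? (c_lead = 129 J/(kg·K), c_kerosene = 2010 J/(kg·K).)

T_f ≈ 75.6 °C

Setting the total heat transfer to zero:
0.871×129×(T − 245) + 0.234×2010×(T − 35.1) = 0
582.7 T = 44037
T = 44037/582.7 ≈ 75.57 °C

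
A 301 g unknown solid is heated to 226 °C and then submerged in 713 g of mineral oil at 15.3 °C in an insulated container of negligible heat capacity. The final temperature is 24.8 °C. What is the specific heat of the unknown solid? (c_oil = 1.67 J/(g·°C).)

c ≈ 0.187 J/(g·°C)

Conservation of energy gives ΣQ = 0:
301·c·(24.8 − 226) + 713·1.67·(24.8 − 15.3) = 0
-60561 c = -11312
c = -11312/-60561 ≈ 0.1868 J/(g·°C)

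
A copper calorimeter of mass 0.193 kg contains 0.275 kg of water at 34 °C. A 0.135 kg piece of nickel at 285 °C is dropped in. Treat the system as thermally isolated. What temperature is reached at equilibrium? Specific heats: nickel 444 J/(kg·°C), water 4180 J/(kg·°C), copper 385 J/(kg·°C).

Energy conservation, ΣQ = 0:
0.135*444*(T − 285) + 0.275*4180*(T − 34) + 0.193*385*(T − 34) = 0
59.94(T − 285) + 1149.5(T − 34) + 74.31(T − 34) = 0
1283.7 T = 58692
T = 58692 / 1283.7 = 45.7 °C

T_f ≈ 45.7 °C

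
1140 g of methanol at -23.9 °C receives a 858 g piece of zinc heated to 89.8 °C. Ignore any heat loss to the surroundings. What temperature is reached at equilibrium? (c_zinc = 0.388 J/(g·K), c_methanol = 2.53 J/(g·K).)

T_f ≈ -12.1 °C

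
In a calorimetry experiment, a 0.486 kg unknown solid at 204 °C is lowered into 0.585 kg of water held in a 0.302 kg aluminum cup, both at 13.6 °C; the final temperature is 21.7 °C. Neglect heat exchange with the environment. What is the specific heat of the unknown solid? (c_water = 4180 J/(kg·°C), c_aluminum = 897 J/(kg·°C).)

Conservation of energy gives ΣQ = 0:
0.486×c×(21.7 − 204) + 0.585×4180×(21.7 − 13.6) + 0.302×897×(21.7 − 13.6) = 0
-88.6 c = -22001
c = -22001/-88.6 ≈ 248.3 J/(kg·°C)

c ≈ 248 J/(kg·°C)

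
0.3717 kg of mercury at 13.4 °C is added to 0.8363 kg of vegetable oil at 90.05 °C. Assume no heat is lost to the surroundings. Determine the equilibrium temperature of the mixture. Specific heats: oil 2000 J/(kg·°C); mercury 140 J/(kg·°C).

Heat gained plus heat lost sum to zero:
0.8363·2000·(T − 90.05) + 0.3717·140·(T − 13.4) = 0
1672.6(T − 90.05) + 52.04(T − 13.4) = 0
(1672.6 + 52.04) T = 1672.6·90.05 + 52.04·13.4
T = 151315 / 1724.6 = 87.7 °C

T_f ≈ 87.7 °C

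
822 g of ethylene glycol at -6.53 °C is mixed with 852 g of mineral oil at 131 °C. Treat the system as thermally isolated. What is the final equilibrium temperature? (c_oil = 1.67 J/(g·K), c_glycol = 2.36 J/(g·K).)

Heat lost by the oil equals heat gained by the glycol:
852·1.67·(131 − T) = 822·2.36·(T − (-6.53))
1422.8(131 − T) = 1939.9(T − (-6.53))
3362.8 T = 173724  ⇒  T ≈ 51.66 °C

T_f ≈ 51.7 °C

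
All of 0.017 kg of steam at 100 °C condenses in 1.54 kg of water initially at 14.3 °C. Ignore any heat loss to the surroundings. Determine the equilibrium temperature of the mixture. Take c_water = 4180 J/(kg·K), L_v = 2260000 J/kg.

T_f ≈ 21.1 °C

Heat gained plus heat lost sum to zero:
condense steam: −0.017·2260000 = −38420
  condensed water 100 °C→T: 71.06(T − 100)
  original water: 6437.2(T − 14.3)
6508.3 T = 38420 + 7106 + 92052 = 137578
T ≈ 21.14 °C (< 100 °C, so full condensation is consistent).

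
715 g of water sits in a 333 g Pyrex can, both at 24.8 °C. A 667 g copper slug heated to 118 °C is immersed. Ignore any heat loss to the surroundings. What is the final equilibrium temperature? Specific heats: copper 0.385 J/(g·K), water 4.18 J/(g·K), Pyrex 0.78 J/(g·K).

T_f ≈ 31.6 °C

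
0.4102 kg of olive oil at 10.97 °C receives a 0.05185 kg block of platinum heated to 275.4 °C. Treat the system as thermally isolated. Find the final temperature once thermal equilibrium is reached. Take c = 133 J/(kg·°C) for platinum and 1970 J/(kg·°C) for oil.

T_f ≈ 13.2 °C

Taking heat into each body as positive, Σ m c ΔT = 0:
0.05185×133×(T − 275.4) + 0.4102×1970×(T − 10.97) = 0
814.99 T = 10764
T = 10764/814.99 ≈ 13.21 °C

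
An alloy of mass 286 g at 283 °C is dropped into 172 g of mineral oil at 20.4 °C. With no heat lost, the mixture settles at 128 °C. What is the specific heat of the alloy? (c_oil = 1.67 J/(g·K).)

Energy conservation, ΣQ = 0:
286·c·(128 − 283) + 172·1.67·(128 − 20.4) = 0
-44330 c = -30907
c = -30907/-44330 ≈ 0.6972 J/(g·K)

c ≈ 0.697 J/(g·K)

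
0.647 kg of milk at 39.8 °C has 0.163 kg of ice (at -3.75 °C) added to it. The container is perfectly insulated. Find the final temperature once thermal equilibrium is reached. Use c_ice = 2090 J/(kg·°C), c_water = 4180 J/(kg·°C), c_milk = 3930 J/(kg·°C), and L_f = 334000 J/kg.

T_f ≈ 14.1 °C

Energy balance with sensible and latent terms:
warm ice to 0 °C: 0.163·2090·(0 − (-3.75)) = 1277.5; latent heat to melt: 0.163·334000 = 54442; meltwater 0→T: 0.163·4180·T = 681.34 T; milk cools: 0.647·3930·(T − 39.8) = 2542.7(T − 39.8)
3224.1 T = 101200 − 55720 = 45480
T ≈ 14.11 °C. Since T > 0 °C, the all-ice-melts assumption holds.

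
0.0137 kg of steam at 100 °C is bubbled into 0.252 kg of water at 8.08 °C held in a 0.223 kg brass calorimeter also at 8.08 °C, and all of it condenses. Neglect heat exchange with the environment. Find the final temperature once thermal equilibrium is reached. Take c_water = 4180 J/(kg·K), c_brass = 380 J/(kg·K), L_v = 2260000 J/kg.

T_f ≈ 38.4 °C

Net heat exchanged in the isolated system is zero:
latent heat released on condensation: 0.0137×2260000 = 30962
  condensate cools 100→T: 0.0137×4180×(T − 100) = 57.27(T − 100)
  original water: 1053.4(T − 8.08)
  brass cup: 0.223×380×(T − 8.08) = 84.74(T − 8.08)
1195.4 T = 30962 + 5726.6 + 9195.8 = 45884
T ≈ 38.39 °C — below 100 °C, confirming all the steam condensed.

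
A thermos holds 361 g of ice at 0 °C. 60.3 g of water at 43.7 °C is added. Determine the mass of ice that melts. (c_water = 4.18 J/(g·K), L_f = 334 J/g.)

Cooling the water to 0 °C releases 60.3·4.18·43.7 = 11015 J.
Melting all 361 g of ice would need 361·334 = 120574 J.
That's not enough to melt it all — equilibrium is at 0 °C with ice remaining.
m_melt = 11015 / L_f = 32.98 g.

m_melted ≈ 33 g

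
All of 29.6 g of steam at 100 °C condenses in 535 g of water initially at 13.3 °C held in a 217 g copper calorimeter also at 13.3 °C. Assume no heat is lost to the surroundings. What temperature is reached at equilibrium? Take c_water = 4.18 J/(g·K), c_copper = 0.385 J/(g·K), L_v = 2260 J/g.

Heat gained plus heat lost sum to zero:
steam→water at 100 °C releases m L_v = 29.6·2260 = 66896
  condensate cools 100→T: 29.6·4.18·(T − 100) = 123.73(T − 100)
  original water: 2236.3(T − 13.3)
  copper cup: 217·0.385·(T − 13.3) = 83.55(T − 13.3)
2443.6 T = 66896 + 12373 + 30854 = 110123
T ≈ 45.07 °C — below 100 °C, confirming all the steam condensed.

T_f ≈ 45.1 °C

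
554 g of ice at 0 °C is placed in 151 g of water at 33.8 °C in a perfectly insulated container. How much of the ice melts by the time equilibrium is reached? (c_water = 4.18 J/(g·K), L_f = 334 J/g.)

Water can give up m c ΔT = 151×4.18×33.8 = 21334 J before reaching 0 °C.
Fully melting the ice requires m_ice L_f = 554×334 = 185036 J.
21334 J < 185036 J, so only part of the ice melts and the system sits at 0 °C.
m_melted×334 = 21334  ⇒  m_melted ≈ 63.87 g.

m_melted ≈ 63.9 g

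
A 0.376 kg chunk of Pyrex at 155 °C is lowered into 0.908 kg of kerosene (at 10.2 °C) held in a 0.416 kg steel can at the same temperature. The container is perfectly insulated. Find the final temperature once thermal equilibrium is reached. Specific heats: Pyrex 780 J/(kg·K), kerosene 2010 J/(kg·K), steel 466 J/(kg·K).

T_f ≈ 28.6 °C

Energy conservation, ΣQ = 0:
0.376*780*(T − 155) + 0.908*2010*(T − 10.2) + 0.416*466*(T − 10.2) = 0
2312.2 T = 66052
T = 66052/2312.2 ≈ 28.57 °C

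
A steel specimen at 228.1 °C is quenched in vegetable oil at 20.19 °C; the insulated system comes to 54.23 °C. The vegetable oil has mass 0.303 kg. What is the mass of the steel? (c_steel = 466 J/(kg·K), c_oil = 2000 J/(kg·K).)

m ≈ 0.255 kg

Heat lost by the steel = heat gained by the oil:
m·466·(228.1 − 54.23) = 0.303·2000·(54.23 − 20.19)
81023 m = 20628  ⇒  m ≈ 0.2546 kg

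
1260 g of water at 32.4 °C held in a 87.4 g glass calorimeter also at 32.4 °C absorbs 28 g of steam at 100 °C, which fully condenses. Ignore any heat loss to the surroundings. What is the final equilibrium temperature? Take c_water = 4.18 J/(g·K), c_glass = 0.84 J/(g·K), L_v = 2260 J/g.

T_f ≈ 45.4 °C

Heat gained plus heat lost sum to zero:
condense steam: −28×2260 = −63280; condensate cools 100→T: 28×4.18×(T − 100) = 117.04(T − 100); original water: 5266.8(T − 32.4); cup: 73.42(T − 32.4)
5457.3 T = 63280 + 11704 + 173023 = 248007
T ≈ 45.45 °C — below 100 °C, confirming all the steam condensed.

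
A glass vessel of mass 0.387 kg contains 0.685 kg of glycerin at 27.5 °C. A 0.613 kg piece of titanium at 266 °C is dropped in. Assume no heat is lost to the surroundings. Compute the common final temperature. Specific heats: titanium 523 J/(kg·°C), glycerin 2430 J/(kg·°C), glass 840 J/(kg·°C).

T_f ≈ 60.6 °C

Conservation of energy gives ΣQ = 0:
0.613*523*(T − 266) + 0.685*2430*(T − 27.5) + 0.387*840*(T − 27.5) = 0
2310.2 T = 139994
T ≈ 60.60 °C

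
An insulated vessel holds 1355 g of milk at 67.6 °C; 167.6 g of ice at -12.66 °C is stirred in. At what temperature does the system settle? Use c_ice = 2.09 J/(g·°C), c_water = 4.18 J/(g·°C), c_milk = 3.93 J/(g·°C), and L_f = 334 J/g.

Energy conservation, ΣQ = 0:
warm ice to 0 °C: 167.6×2.09×(0 − (-12.66)) = 4434.6
  fusion: m_ice L_f = 167.6×334 = 55978
  meltwater 0→T: 167.6×4.18×T = 700.57 T
  milk: 5325.2(T − 67.6)
6025.7 T = 359980 − 60413 = 299567
T ≈ 49.71 °C — above 0 °C, consistent with complete melting.

T_f ≈ 49.7 °C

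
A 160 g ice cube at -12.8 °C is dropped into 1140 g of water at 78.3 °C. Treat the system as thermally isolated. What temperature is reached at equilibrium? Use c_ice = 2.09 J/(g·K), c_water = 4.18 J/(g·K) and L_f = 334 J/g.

T_f ≈ 58.0 °C

Heat gained plus heat lost sum to zero:
warm ice to 0 °C: 160×2.09×(0 − (-12.8)) = 4280.3
  latent heat to melt: 160×334 = 53440
  warm the meltwater: 668.8 T
  water cools: 1140×4.18×(T − 78.3) = 4765.2(T − 78.3)
5434 T = 373115 − 57720 = 315395
T ≈ 58.04 °C. Since T > 0 °C, the all-ice-melts assumption holds.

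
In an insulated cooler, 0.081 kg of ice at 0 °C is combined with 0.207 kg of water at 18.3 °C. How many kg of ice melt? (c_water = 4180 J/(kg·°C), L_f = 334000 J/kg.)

m_melted ≈ 0.0474 kg

Water can give up m c ΔT = 0.207×4180×18.3 = 15834 J before reaching 0 °C.
To melt every bit of ice: 0.081×334000 = 27054 J.
That's not enough to melt it all — equilibrium is at 0 °C with ice remaining.
Mass melted = 15834/334000 ≈ 0.04741 kg.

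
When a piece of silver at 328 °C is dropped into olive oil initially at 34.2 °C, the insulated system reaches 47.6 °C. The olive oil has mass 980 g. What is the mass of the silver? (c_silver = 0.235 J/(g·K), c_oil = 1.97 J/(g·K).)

m ≈ 393 g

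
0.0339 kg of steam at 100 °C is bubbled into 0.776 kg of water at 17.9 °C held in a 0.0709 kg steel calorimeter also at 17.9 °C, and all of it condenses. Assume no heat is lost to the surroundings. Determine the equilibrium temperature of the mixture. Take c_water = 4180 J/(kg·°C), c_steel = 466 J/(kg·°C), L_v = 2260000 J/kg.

T_f ≈ 43.7 °C

Net heat exchanged in the isolated system is zero:
latent heat released on condensation: 0.0339×2260000 = 76614
  condensed water 100 °C→T: 141.7(T − 100)
  water warms: 0.776×4180×(T − 17.9) = 3243.7(T − 17.9)
  steel cup: 0.0709×466×(T − 17.9) = 33.04(T − 17.9)
3418.4 T = 76614 + 14170 + 58653 = 149437
T ≈ 43.72 °C, under the boiling point, so the assumption holds.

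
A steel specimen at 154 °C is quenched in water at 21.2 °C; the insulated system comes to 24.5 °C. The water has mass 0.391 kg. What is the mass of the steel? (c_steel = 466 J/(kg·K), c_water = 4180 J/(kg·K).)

m ≈ 0.0894 kg

Net heat exchanged in the isolated system is zero:
m×466×(24.5 − 154) + 0.391×4180×(24.5 − 21.2) = 0
-60347 m = -5393.5
m = -5393.5/-60347 ≈ 0.08937 kg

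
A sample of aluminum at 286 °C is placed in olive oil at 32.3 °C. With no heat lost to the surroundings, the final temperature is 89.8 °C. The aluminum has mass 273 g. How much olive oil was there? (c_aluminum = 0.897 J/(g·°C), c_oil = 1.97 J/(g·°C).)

m ≈ 424 g

|Q_aluminum| = |Q_oil|:
273·0.897·(286 − 89.8) = m·1.97·(89.8 − 32.3)
113.27 m = 48046  ⇒  m ≈ 424.2 g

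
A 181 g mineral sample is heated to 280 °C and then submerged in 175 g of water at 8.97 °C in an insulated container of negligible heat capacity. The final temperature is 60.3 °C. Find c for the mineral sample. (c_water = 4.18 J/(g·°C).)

Heat lost by the mineral sample = heat gained by the water:
181×c×(280 − 60.3) = 175×4.18×(60.3 − 8.97)
39766 c = 37548  ⇒  c ≈ 0.9442 J/(g·°C)

c ≈ 0.944 J/(g·°C)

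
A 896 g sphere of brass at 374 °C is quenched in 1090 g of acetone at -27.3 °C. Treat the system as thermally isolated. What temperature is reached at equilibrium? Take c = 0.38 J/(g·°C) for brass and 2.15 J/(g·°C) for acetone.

Conservation of energy gives ΣQ = 0:
896×0.38×(T − 374) + 1090×2.15×(T − (-27.3)) = 0
340.48(T − 374) + 2343.5(T − (-27.3)) = 0
2684 T = 63362
T ≈ 23.61 °C

T_f ≈ 23.6 °C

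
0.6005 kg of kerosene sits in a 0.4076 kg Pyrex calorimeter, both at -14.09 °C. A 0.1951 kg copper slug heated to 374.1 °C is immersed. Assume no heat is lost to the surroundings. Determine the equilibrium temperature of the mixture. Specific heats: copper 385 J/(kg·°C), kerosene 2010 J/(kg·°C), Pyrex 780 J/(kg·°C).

Conservation of energy gives ΣQ = 0:
0.1951×385×(T − 374.1) + 0.6005×2010×(T − (-14.09)) + 0.4076×780×(T − (-14.09)) = 0
75.11(T − 374.1) + 1207(T − (-14.09)) + 317.93(T − (-14.09)) = 0
(75.11 + 1207 + 317.93) T = 75.11×374.1 + 1207×(-14.09) + 317.93×(-14.09)
T = 6613.7 / 1600 = 4.13 °C

T_f ≈ 4.1 °C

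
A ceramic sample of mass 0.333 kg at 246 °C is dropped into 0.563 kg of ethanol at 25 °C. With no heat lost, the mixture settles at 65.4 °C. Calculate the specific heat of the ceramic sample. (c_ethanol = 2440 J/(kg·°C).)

c ≈ 923 J/(kg·°C)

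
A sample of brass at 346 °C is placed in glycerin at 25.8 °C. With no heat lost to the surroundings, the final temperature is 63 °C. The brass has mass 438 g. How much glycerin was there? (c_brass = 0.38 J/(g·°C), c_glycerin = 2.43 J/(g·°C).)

m ≈ 521 g

Taking heat into each body as positive, Σ m c ΔT = 0:
438·0.38·(63 − 346) + m·2.43·(63 − 25.8) = 0
90.4 m = 47103
m = 47103/90.4 ≈ 521.1 g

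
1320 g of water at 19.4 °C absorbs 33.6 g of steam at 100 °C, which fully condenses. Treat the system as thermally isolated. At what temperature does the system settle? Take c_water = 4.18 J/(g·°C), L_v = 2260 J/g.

Heat gained plus heat lost sum to zero:
steam→water at 100 °C releases m L_v = 33.6·2260 = 75936
  condensed water 100 °C→T: 140.45(T − 100)
  original water: 5517.6(T − 19.4)
5658 T = 75936 + 14045 + 107041 = 197022
T ≈ 34.82 °C — below 100 °C, confirming all the steam condensed.

T_f ≈ 34.8 °C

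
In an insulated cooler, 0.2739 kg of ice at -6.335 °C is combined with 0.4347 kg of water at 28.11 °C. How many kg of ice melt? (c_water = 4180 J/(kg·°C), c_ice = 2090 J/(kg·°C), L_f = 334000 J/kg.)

m_melted ≈ 0.142 kg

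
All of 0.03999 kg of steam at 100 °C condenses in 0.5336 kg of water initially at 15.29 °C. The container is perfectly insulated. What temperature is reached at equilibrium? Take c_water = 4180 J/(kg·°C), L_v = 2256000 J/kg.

Net heat exchanged in the isolated system is zero:
condense steam: −0.03999×2256000 = −90217; condensed water 100 °C→T: 167.16(T − 100); water warms: 0.5336×4180×(T − 15.29) = 2230.4(T − 15.29)
2397.6 T = 90217 + 16716 + 34104 = 141037
T ≈ 58.82 °C, under the boiling point, so the assumption holds.

T_f ≈ 58.8 °C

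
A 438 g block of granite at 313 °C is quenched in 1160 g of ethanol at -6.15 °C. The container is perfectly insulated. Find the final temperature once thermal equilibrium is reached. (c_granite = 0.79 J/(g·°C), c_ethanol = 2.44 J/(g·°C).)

Set heat shed by the hot body equal to heat absorbed by the cold body:
438*0.79*(313 − T) = 1160*2.44*(T − (-6.15))
346.02(313 − T) = 2830.4(T − (-6.15))
3176.4 T = 90897  ⇒  T ≈ 28.62 °C

T_f ≈ 28.6 °C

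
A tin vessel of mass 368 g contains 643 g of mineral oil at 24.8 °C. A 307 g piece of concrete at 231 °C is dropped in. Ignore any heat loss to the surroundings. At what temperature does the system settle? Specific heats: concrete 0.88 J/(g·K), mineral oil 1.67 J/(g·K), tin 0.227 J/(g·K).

T_f ≈ 63.8 °C

Let T be the final temperature. ΣQ_i = 0:
307*0.88*(T − 231) + 643*1.67*(T − 24.8) + 368*0.227*(T − 24.8) = 0
270.16(T − 231) + 1073.8(T − 24.8) + 83.54(T − 24.8) = 0
1427.5 T = 91109
T = 91109/1427.5 ≈ 63.82 °C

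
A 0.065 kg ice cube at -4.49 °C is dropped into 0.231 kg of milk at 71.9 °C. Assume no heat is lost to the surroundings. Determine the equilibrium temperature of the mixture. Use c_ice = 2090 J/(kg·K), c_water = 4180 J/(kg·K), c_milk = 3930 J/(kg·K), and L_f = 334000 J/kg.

T_f ≈ 36.4 °C

Conservation of energy gives ΣQ = 0:
ice -4.49→0 °C: 0.065×2090×4.49 = 609.97
  melt ice: 0.065×334000 = 21710
  warm the meltwater: 271.7 T
  milk: 907.83(T − 71.9)
1179.5 T = 65273 − 22320 = 42953
T ≈ 36.42 °C. Since T > 0 °C, the all-ice-melts assumption holds.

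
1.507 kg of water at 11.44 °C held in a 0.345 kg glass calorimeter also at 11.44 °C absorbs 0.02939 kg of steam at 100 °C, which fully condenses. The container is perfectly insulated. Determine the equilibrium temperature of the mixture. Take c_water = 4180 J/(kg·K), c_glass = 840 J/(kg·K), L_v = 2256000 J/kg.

Let T be the final temperature. ΣQ_i = 0:
steam→water at 100 °C releases m L_v = 0.02939×2256000 = 66304; condensed water 100 °C→T: 122.85(T − 100); original water: 6299.3(T − 11.44); glass cup: 0.345×840×(T − 11.44) = 289.8(T − 11.44)
6711.9 T = 66304 + 12285 + 75379 = 153968
T ≈ 22.94 °C (< 100 °C, so full condensation is consistent).

T_f ≈ 22.9 °C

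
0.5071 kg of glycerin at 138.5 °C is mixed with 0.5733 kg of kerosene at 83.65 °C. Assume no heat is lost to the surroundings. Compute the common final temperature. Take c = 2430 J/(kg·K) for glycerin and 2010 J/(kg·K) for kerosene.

|Q_glycerin| = |Q_kerosene|:
0.5071*2430*(138.5 − T) = 0.5733*2010*(T − 83.65)
1232.3(138.5 − T) = 1152.3(T − 83.65)
2384.6 T = 267060  ⇒  T ≈ 111.99 °C

T_f ≈ 112.0 °C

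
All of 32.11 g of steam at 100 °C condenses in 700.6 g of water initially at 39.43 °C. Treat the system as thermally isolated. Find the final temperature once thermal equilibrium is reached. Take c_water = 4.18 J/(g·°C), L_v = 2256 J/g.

Sum of m c ΔT and latent-heat terms is zero:
latent heat released on condensation: 32.11×2256 = 72440
  condensed water 100 °C→T: 134.22(T − 100)
  water warms: 700.6×4.18×(T − 39.43) = 2928.5(T − 39.43)
3062.7 T = 72440 + 13422 + 115471 = 201333
T ≈ 65.74 °C (< 100 °C, so full condensation is consistent).

T_f ≈ 65.7 °C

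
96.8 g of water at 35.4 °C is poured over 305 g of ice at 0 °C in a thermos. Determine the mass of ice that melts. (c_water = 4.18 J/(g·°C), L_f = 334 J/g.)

Water can give up m c ΔT = 96.8·4.18·35.4 = 14324 J before reaching 0 °C.
To melt every bit of ice: 305·334 = 101870 J.
Since 14324 < 101870 J, not all the ice melts; equilibrium is at 0 °C.
m_melted·334 = 14324  ⇒  m_melted ≈ 42.89 g.

m_melted ≈ 42.9 g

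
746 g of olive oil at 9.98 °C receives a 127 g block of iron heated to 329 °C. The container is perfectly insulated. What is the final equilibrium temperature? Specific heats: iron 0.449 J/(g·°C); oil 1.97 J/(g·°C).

T_f ≈ 21.9 °C

Conservation of energy gives ΣQ = 0:
127×0.449×(T − 329) + 746×1.97×(T − 9.98) = 0
57.02(T − 329) + 1469.6(T − 9.98) = 0
1526.6 T = 33427
T = 33427/1526.6 ≈ 21.90 °C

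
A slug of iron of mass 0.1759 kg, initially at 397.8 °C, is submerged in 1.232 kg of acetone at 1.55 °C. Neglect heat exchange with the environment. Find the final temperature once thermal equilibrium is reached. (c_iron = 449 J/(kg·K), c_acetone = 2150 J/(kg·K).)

T_f ≈ 13.0 °C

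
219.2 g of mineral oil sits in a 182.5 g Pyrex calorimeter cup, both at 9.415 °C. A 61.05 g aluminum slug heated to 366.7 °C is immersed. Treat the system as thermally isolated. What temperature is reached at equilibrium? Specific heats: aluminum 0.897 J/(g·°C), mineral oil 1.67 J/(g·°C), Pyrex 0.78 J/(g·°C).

Heat gained plus heat lost sum to zero:
61.05×0.897×(T − 366.7) + 219.2×1.67×(T − 9.415) + 182.5×0.78×(T − 9.415) = 0
54.76(T − 366.7) + 366.06(T − 9.415) + 142.35(T − 9.415) = 0
(54.76 + 366.06 + 142.35) T = 54.76×366.7 + 366.06×9.415 + 142.35×9.415
T ≈ 44.16 °C

T_f ≈ 44.2 °C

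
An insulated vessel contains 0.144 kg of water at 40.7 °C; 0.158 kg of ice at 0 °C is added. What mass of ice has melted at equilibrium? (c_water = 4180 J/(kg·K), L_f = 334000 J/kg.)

Heat available from the water dropping to 0 °C: 0.144·4180·40.7 = 24498 J.
Melting all 0.158 kg of ice would need 0.158·334000 = 52772 J.
24498 J < 52772 J, so only part of the ice melts and the system sits at 0 °C.
m_melted·334000 = 24498  ⇒  m_melted ≈ 0.07335 kg.

m_melted ≈ 0.0733 kg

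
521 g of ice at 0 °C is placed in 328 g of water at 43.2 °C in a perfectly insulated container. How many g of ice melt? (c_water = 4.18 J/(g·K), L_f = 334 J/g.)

m_melted ≈ 177 g

Water can give up m c ΔT = 328·4.18·43.2 = 59229 J before reaching 0 °C.
Fully melting the ice requires m_ice L_f = 521·334 = 174014 J.
That's not enough to melt it all — equilibrium is at 0 °C with ice remaining.
m_melt = 59229 / L_f = 177.3 g.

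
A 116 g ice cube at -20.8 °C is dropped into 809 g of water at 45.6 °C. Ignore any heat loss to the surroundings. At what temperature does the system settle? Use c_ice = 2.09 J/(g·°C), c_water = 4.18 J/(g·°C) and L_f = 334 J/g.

T_f ≈ 28.6 °C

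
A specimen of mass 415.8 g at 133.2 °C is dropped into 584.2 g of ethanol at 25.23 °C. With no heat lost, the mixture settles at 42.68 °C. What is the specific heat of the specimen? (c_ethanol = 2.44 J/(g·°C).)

Heat gained plus heat lost sum to zero:
415.8·c·(42.68 − 133.2) + 584.2·2.44·(42.68 − 25.23) = 0
-37638 c = -24874
c = -24874/-37638 ≈ 0.6609 J/(g·°C)

c ≈ 0.661 J/(g·°C)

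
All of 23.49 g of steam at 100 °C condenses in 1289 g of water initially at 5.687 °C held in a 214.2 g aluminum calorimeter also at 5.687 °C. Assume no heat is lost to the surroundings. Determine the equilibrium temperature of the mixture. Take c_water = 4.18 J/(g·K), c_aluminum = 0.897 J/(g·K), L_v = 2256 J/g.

T_f ≈ 16.7 °C

Conservation of energy gives ΣQ = 0:
steam→water at 100 °C releases m L_v = 23.49·2256 = 52993
  condensate cools 100→T: 23.49·4.18·(T − 100) = 98.19(T − 100)
  original water: 5388(T − 5.687)
  aluminum cup: 214.2·0.897·(T − 5.687) = 192.14(T − 5.687)
5678.3 T = 52993 + 9818.8 + 31734 = 94547
T ≈ 16.65 °C, under the boiling point, so the assumption holds.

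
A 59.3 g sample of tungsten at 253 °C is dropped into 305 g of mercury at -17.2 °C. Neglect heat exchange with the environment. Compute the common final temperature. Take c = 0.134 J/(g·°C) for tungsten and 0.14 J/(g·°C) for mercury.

Set heat shed by the hot body equal to heat absorbed by the cold body:
59.3*0.134*(253 − T) = 305*0.14*(T − (-17.2))
7.946(253 − T) = 42.7(T − (-17.2))
50.65 T = 1275.9  ⇒  T ≈ 25.19 °C

T_f ≈ 25.2 °C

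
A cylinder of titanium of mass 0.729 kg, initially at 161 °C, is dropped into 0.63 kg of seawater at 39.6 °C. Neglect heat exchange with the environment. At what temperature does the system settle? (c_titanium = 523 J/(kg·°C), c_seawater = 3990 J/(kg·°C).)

T_f ≈ 55.6 °C

Taking heat into each body as positive, Σ m c ΔT = 0:
0.729×523×(T − 161) + 0.63×3990×(T − 39.6) = 0
(381.27 + 2513.7) T = 381.27×161 + 2513.7×39.6
T = 160927/2895 ≈ 55.59 °C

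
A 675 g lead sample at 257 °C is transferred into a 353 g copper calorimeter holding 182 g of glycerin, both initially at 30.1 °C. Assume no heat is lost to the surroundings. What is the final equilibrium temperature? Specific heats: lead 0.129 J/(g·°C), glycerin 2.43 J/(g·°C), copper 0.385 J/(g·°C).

With ΣQ=0 the equilibrium temperature is the m·c-weighted mean:
T_f = (87.08×257 + 442.26×30.1 + 135.91×30.1) / (87.08 + 442.26 + 135.91)
    = 39781 / 665.24 ≈ 59.80 °C

T_f ≈ 59.8 °C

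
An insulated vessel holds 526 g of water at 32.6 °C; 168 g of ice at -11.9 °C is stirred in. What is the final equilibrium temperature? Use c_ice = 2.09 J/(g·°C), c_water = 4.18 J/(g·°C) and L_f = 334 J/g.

Energy balance with sensible and latent terms:
warm ice to 0 °C: 168·2.09·(0 − (-11.9)) = 4178.3; fusion: m_ice L_f = 168·334 = 56112; meltwater 0→T: 168·4.18·T = 702.24 T; water: 2198.7(T − 32.6)
2900.9 T = 71677 − 60290 = 11387
T ≈ 3.93 °C. Since T > 0 °C, the all-ice-melts assumption holds.

T_f ≈ 3.9 °C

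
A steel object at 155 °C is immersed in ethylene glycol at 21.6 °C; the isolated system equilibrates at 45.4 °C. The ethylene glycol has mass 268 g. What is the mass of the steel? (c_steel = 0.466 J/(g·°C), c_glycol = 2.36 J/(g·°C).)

m ≈ 295 g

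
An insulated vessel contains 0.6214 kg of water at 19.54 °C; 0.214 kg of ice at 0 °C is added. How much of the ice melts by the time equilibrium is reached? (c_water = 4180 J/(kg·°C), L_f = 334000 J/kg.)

m_melted ≈ 0.152 kg

Water can give up m c ΔT = 0.6214·4180·19.54 = 50754 J before reaching 0 °C.
Melting all 0.214 kg of ice would need 0.214·334000 = 71476 J.
That's not enough to melt it all — equilibrium is at 0 °C with ice remaining.
m_melted·334000 = 50754  ⇒  m_melted ≈ 0.152 kg.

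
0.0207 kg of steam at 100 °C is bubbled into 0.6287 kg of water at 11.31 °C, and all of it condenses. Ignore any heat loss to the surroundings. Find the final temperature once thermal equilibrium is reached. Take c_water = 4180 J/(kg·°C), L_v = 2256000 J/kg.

T_f ≈ 31.3 °C

Energy conservation, ΣQ = 0:
latent heat released on condensation: 0.0207×2256000 = 46699
  condensed water 100 °C→T: 86.53(T − 100)
  original water: 2628(T − 11.31)
2714.5 T = 46699 + 8652.6 + 29722 = 85074
T ≈ 31.34 °C, under the boiling point, so the assumption holds.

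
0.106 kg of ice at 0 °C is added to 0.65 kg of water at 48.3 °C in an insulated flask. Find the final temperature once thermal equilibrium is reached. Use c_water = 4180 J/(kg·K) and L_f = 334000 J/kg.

Setting the total heat transfer to zero:
melt ice: 0.106×334000 = 35404
  warm the meltwater: 443.08 T
  water cools: 0.65×4180×(T − 48.3) = 2717(T − 48.3)
3160.1 T = 131231 − 35404 = 95827
T ≈ 30.32 °C. Since T > 0 °C, the all-ice-melts assumption holds.

T_f ≈ 30.3 °C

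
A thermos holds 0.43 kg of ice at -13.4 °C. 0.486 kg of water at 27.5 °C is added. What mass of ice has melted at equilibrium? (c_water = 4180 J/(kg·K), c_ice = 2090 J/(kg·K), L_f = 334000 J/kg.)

Heat available from the water dropping to 0 °C: 0.486×4180×27.5 = 55866 J.
Warming the ice to 0 °C takes 0.43×2090×13.4 = 12043 J, leaving 43823 J for melting.
To melt every bit of ice: 0.43×334000 = 143620 J.
That's not enough to melt it all — equilibrium is at 0 °C with ice remaining.
m_melted×334000 = 43823  ⇒  m_melted ≈ 0.1312 kg.

m_melted ≈ 0.131 kg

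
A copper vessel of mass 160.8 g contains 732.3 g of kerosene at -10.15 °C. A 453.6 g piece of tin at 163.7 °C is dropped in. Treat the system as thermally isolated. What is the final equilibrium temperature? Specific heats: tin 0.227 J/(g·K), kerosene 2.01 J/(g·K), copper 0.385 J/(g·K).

T_f ≈ 0.8 °C

Let T be the final temperature. ΣQ_i = 0:
453.6*0.227*(T − 163.7) + 732.3*2.01*(T − (-10.15)) + 160.8*0.385*(T − (-10.15)) = 0
102.97(T − 163.7) + 1471.9(T − (-10.15)) + 61.91(T − (-10.15)) = 0
1636.8 T = 1287.3
T = 1287.3 / 1636.8 = 0.787 °C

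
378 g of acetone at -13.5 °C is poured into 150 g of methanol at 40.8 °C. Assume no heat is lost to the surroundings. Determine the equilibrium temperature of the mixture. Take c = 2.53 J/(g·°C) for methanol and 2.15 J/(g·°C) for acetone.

T_f ≈ 3.8 °C

Let T be the final temperature. ΣQ_i = 0:
150·2.53·(T − 40.8) + 378·2.15·(T − (-13.5)) = 0
379.5(T − 40.8) + 812.7(T − (-13.5)) = 0
(379.5 + 812.7) T = 379.5·40.8 + 812.7·(-13.5)
T = 4512.1/1192.2 ≈ 3.78 °C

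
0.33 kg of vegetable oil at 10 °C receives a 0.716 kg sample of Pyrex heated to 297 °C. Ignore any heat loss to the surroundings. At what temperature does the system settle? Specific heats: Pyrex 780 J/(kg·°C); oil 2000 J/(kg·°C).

T_f ≈ 141.5 °C

Heat lost by the Pyrex equals heat gained by the oil:
0.716·780·(297 − T) = 0.33·2000·(T − 10)
558.48(297 − T) = 660(T − 10)
1218.5 T = 172469  ⇒  T ≈ 141.54 °C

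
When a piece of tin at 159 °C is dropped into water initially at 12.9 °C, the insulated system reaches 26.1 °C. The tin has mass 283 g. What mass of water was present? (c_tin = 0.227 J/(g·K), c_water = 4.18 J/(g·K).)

m ≈ 155 g

Heat lost by the tin = heat gained by the water:
283·0.227·(159 − 26.1) = m·4.18·(26.1 − 12.9)
55.18 m = 8537.6  ⇒  m ≈ 154.7 g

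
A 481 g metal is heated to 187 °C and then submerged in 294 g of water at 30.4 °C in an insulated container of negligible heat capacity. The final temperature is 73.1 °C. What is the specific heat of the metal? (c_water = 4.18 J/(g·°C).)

Heat lost by the metal = heat gained by the water:
481×c×(187 − 73.1) = 294×4.18×(73.1 − 30.4)
54786 c = 52475  ⇒  c ≈ 0.9578 J/(g·°C)

c ≈ 0.958 J/(g·°C)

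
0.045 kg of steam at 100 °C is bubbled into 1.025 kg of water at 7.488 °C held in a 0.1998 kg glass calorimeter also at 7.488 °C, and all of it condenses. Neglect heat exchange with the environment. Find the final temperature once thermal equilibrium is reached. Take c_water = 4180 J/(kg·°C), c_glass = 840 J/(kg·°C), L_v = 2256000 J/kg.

T_f ≈ 33.1 °C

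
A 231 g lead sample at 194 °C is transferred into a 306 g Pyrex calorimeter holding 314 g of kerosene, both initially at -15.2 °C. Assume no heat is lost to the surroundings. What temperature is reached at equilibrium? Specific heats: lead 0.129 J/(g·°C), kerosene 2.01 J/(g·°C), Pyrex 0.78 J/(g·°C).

Let T be the final temperature. ΣQ_i = 0:
231*0.129*(T − 194) + 314*2.01*(T − (-15.2)) + 306*0.78*(T − (-15.2)) = 0
29.8(T − 194) + 631.14(T − (-15.2)) + 238.68(T − (-15.2)) = 0
(29.8 + 631.14 + 238.68) T = 29.8*194 + 631.14*(-15.2) + 238.68*(-15.2)
T = -7440.3 / 899.62 = -8.27 °C

T_f ≈ -8.3 °C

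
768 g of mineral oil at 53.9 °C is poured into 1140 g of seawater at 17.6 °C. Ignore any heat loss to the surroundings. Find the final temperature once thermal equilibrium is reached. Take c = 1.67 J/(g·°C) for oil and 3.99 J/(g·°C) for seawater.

T_f ≈ 25.6 °C

With ΣQ=0 the equilibrium temperature is the m·c-weighted mean:
T_f = (1282.6·53.9 + 4548.6·17.6) / (1282.6 + 4548.6)
    = 149185 / 5831.2 ≈ 25.58 °C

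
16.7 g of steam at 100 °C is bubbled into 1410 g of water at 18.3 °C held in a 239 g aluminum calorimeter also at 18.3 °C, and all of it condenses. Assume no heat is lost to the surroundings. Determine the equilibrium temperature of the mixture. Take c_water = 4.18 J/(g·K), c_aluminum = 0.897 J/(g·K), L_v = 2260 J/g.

T_f ≈ 25.3 °C

Setting the total heat transfer to zero:
condense steam: −16.7·2260 = −37742; condensate cools 100→T: 16.7·4.18·(T − 100) = 69.81(T − 100); original water: 5893.8(T − 18.3); aluminum cup: 239·0.897·(T − 18.3) = 214.38(T − 18.3)
6178 T = 37742 + 6980.6 + 111780 = 156502
T ≈ 25.33 °C — below 100 °C, confirming all the steam condensed.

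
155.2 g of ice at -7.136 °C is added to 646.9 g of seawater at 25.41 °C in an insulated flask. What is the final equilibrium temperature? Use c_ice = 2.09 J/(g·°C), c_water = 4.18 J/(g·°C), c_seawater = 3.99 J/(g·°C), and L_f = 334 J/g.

T_f ≈ 3.5 °C

Taking heat into each body as positive, Σ m c ΔT = 0:
ice -7.136→0 °C: 155.2·2.09·7.136 = 2314.7
  latent heat to melt: 155.2·334 = 51837
  warm the meltwater: 648.74 T
  seawater: 2581.1(T − 25.41)
3229.9 T = 65587 − 54151 = 11435
T ≈ 3.54 °C (positive, so assuming full melt was valid).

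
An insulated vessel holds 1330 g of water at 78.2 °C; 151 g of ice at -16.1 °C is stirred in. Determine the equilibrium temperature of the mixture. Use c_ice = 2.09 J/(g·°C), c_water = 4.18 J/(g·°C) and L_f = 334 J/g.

Energy balance with sensible and latent terms:
warm ice to 0 °C: 151×2.09×(0 − (-16.1)) = 5081; fusion: m_ice L_f = 151×334 = 50434; meltwater 0→T: 151×4.18×T = 631.18 T; water cools: 1330×4.18×(T − 78.2) = 5559.4(T − 78.2)
6190.6 T = 434745 − 55515 = 379230
T ≈ 61.26 °C. Since T > 0 °C, the all-ice-melts assumption holds.

T_f ≈ 61.3 °C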